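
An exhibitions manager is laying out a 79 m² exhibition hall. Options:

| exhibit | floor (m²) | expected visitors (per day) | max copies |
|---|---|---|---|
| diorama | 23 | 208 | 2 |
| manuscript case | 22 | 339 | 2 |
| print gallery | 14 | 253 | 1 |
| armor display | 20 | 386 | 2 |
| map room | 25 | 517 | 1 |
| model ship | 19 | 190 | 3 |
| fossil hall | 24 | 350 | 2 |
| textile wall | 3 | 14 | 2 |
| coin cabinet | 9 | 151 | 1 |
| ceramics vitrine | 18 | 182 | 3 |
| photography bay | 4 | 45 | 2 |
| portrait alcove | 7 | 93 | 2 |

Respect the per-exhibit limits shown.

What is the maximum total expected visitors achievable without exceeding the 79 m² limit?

1542

By expected visitors per m²: map room 20.68, armor display 19.30, print gallery 18.07, coin cabinet 16.78 lead.
Print gallery + 2×armor display + map room uses 79 of the 79 m² and totals 1542.
No other feasible combination exceeds 1542.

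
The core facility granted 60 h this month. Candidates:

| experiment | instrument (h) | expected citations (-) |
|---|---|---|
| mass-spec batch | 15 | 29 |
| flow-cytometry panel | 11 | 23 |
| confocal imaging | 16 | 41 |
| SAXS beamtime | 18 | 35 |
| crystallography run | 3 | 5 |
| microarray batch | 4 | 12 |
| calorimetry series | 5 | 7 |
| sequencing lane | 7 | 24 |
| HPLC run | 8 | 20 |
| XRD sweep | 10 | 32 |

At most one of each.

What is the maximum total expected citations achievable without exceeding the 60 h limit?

158

The ratio heuristic lands on flow-cytometry panel + confocal imaging + crystallography run + microarray batch + sequencing lane + HPLC run + XRD sweep (157) but leaves 1 h idle.
Dropping flow-cytometry panel and crystallography run frees 14 h; slotting in mass-spec batch (15 h) lifts the total to 158 at 60 h.
That's the maximum — no swap from here does better than 158.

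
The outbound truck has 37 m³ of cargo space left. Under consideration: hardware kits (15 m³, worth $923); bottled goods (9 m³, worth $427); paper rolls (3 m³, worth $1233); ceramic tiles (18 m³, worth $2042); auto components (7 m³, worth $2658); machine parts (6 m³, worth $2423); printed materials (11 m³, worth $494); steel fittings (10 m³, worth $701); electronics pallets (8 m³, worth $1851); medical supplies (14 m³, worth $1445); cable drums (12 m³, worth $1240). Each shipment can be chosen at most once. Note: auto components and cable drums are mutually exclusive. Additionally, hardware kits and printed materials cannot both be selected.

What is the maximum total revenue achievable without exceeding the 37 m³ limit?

8866

Paper rolls + auto components + machine parts + steel fittings + electronics pallets uses 34 of the 37 m³ and totals 8866.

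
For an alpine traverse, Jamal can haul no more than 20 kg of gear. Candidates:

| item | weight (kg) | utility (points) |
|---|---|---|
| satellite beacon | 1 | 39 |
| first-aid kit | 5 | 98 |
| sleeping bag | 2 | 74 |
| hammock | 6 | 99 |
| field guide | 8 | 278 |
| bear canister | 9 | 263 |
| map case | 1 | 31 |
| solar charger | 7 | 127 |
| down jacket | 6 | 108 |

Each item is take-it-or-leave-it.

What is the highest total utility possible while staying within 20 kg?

Density check — satellite beacon 39.00, sleeping bag 37.00, field guide 34.75, map case 31.00 are the best per kg.
A density-first pass picks satellite beacon + first-aid kit + sleeping bag + field guide + map case — 520 at 17 kg.
The 6 kg tied up in first-aid kit and map case is better spent on bear canister — total rises to 654 (20 kg).
The closest alternative, sleeping bag + field guide + bear canister + map case, reaches only 646.

654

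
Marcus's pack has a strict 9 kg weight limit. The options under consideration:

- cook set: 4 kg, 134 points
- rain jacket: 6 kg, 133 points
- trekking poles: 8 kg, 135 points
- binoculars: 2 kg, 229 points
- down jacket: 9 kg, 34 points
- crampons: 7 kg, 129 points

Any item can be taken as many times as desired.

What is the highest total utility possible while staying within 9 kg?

By utility per kg: binoculars 114.50, cook set 33.50, rain jacket 22.17 lead.
4×binoculars uses 8 of the 9 kg and totals 916.

916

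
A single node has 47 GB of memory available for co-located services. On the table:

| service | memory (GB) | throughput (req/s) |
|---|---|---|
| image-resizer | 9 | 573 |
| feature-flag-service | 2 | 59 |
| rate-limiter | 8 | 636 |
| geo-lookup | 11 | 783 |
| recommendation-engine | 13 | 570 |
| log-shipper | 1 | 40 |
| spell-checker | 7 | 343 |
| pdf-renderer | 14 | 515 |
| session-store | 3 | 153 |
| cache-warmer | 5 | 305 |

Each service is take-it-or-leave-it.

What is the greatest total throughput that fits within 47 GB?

2907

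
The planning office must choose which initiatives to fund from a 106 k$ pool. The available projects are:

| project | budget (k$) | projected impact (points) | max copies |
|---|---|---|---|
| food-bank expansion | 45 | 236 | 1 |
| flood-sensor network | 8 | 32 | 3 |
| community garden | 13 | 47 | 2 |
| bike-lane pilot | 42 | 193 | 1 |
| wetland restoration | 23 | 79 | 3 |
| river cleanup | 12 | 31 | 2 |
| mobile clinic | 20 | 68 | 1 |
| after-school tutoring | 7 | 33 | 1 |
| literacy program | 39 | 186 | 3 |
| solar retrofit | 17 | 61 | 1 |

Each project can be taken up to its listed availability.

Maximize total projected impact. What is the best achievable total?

502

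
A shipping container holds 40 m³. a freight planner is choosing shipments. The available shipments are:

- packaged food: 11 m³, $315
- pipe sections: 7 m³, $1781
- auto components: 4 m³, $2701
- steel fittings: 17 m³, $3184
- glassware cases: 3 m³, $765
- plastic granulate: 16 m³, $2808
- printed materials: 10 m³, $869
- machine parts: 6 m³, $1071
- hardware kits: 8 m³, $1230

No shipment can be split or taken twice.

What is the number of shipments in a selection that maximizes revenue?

5

Optimal total is 9661.
pipe sections + auto components + steel fittings + glassware cases + hardware kits hits 9661 at 39 m³.
Every optimal selection uses 5 shipments.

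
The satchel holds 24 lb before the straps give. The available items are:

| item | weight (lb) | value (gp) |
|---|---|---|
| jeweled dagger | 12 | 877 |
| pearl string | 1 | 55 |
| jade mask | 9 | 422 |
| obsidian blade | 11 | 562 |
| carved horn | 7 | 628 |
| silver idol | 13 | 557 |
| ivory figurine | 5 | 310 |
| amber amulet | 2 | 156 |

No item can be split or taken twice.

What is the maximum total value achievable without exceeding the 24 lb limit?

1815

Filling by ratio: jeweled dagger + pearl string + carved horn + amber amulet for 1716, with 2 lb left unused.
The 3 lb tied up in pearl string and amber amulet is better spent on ivory figurine — total rises to 1815 (24 lb).
Nothing else within 24 lb beats 1815.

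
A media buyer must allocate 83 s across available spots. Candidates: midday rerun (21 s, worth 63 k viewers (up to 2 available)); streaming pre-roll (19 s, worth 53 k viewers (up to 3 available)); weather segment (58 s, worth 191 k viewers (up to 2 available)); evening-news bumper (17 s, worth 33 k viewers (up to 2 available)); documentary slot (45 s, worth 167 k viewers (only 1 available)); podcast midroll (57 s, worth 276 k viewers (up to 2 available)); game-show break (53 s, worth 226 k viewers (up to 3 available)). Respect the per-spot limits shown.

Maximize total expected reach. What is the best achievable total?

339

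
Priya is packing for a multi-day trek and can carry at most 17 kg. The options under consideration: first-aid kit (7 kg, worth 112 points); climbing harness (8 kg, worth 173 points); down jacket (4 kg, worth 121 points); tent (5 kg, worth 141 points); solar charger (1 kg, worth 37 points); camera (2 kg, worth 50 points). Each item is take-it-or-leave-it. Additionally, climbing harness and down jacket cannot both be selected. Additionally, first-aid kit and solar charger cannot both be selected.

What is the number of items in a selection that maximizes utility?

4

The maximum utility within 17 kg is 401.
climbing harness + tent + solar charger + camera hits 401 at 16 kg.
Every optimal selection uses 4 items.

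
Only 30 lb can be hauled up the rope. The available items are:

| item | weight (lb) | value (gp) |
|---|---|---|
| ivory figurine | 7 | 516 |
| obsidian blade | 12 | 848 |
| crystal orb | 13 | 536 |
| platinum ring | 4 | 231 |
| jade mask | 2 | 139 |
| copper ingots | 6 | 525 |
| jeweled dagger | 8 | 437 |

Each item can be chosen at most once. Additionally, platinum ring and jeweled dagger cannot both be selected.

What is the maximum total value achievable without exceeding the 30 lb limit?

A density-first pass picks ivory figurine + obsidian blade + jade mask + copper ingots — 2028 at 27 lb.
Replace jade mask with platinum ring: the trade gains 92 net, giving 2120 at 29 lb.

2120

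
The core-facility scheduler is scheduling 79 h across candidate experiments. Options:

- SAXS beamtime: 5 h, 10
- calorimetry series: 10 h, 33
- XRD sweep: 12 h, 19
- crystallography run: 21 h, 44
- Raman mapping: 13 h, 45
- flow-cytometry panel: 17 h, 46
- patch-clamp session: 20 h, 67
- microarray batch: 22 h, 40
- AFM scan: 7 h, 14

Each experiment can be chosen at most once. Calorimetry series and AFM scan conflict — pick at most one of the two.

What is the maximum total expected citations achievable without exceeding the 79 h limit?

Ranking by ratio (expected citations/h): Raman mapping 3.46, patch-clamp session 3.35, calorimetry series 3.30.
SAXS beamtime + calorimetry series + XRD sweep + Raman mapping + flow-cytometry panel + patch-clamp session uses 77 of the 79 h and totals 220.
Runner-up crystallography run + Raman mapping + flow-cytometry panel + patch-clamp session + AFM scan tops out at 216.

220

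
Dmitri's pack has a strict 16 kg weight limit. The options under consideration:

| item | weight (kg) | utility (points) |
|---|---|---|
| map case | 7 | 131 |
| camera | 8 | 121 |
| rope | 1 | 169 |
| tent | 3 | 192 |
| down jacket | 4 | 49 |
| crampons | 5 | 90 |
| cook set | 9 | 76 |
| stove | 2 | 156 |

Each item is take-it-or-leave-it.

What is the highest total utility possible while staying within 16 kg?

656

Greedy by ratio would take map case + rope + tent + stove: 13 kg used, total 648.
The 7 kg tied up in map case is better spent on down jacket + crampons — total rises to 656 (15 kg).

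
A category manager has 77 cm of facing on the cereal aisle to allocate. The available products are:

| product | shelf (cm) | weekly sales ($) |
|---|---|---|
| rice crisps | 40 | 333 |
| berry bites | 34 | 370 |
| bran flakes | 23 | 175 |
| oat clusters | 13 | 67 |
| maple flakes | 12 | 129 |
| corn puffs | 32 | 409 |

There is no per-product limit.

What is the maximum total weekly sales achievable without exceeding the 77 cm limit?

947

The ratio ordering already packs tightly: maple flakes + 2×corn puffs, 76 cm, 947.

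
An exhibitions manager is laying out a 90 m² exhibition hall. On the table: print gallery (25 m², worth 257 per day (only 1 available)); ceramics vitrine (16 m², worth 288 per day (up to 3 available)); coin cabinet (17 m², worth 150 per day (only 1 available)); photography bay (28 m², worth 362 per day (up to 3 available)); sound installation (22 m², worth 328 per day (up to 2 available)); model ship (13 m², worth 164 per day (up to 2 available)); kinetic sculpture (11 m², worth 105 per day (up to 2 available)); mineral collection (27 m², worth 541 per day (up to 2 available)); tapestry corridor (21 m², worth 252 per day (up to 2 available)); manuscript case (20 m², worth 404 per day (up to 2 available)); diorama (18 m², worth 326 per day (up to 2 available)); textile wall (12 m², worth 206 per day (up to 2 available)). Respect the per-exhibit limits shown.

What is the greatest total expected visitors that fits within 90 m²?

By expected visitors per m²: manuscript case 20.20, mineral collection 20.04, diorama 18.11, ceramics vitrine 18.00 lead.
Filling by ratio: mineral collection + 2×manuscript case + diorama for 1675, with 5 m² left unused.
Replace manuscript case and diorama with ceramics vitrine + mineral collection: the trade gains 99 net, giving 1774 at 90 m².

1774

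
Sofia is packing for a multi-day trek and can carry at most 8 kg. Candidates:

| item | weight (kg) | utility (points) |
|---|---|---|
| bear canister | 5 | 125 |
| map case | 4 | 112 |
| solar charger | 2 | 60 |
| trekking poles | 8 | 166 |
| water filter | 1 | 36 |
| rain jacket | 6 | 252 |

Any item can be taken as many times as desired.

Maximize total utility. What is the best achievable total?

324

The ratio ordering already packs tightly: 2×water filter + rain jacket, 8 kg, 324.
Nothing else within 8 kg beats 324.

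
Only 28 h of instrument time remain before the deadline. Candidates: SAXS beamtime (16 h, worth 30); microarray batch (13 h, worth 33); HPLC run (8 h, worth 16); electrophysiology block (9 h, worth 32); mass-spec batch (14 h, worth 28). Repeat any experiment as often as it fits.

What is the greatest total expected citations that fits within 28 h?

Taking 3×electrophysiology block: 27 h used, 96 in expected citations.
No other feasible combination exceeds 96.

96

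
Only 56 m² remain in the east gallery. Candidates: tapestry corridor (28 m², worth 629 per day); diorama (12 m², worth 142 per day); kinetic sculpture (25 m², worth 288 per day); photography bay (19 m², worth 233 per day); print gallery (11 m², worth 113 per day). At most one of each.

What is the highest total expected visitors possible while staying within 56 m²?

917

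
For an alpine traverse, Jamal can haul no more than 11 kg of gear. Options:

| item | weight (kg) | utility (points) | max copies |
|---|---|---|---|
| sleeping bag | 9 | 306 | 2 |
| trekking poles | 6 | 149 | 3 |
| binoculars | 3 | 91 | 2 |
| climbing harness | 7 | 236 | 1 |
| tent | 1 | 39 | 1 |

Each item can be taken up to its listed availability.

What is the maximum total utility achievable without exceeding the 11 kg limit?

366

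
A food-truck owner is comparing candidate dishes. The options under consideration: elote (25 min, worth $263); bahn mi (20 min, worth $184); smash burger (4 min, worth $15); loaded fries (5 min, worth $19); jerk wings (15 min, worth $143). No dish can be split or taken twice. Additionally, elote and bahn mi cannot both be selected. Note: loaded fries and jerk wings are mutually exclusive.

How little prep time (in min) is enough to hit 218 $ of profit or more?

Look for the lowest-prep combination reaching 218.
elote: 263 profit at 25 min.
Any bundle with less than 25 min falls short of 218.

25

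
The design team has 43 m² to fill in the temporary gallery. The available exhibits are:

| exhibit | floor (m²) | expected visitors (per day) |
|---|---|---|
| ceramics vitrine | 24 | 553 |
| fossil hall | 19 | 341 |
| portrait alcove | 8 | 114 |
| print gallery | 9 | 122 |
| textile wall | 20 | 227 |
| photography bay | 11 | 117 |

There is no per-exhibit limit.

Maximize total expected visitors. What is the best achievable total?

By expected visitors per m²: ceramics vitrine 23.04, fossil hall 17.95, portrait alcove 14.25 lead.
The ratio ordering already packs tightly: ceramics vitrine + fossil hall, 43 m², 894.
Nothing else within 43 m² beats 894.

894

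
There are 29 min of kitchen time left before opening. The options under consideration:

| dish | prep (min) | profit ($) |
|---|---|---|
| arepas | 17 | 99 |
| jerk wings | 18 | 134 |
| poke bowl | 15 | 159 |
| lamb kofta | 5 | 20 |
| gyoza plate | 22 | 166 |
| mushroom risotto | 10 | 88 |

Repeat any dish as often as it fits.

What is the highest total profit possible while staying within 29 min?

247

Taking poke bowl + mushroom risotto: 25 min used, 247 in profit.
No other feasible combination exceeds 247.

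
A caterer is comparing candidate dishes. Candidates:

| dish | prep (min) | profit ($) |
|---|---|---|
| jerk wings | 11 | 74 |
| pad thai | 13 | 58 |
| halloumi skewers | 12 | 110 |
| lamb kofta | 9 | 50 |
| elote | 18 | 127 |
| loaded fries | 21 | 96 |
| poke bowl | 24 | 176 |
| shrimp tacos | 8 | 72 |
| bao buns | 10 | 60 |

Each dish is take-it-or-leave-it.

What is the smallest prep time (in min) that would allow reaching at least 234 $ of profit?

30

Look for the lowest-prep combination reaching 234.
halloumi skewers + elote reaches 237 using 30 min.
No combination under 30 min hits 234.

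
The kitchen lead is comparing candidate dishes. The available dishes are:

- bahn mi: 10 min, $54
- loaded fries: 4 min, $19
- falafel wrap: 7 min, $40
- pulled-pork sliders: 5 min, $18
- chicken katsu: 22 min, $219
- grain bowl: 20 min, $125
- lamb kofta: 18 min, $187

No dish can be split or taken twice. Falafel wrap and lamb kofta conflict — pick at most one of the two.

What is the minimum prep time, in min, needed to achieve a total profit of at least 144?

Minimise min subject to total profit ≥ 144.
lamb kofta: 187 profit at 18 min.
Any bundle with less than 18 min falls short of 144.

18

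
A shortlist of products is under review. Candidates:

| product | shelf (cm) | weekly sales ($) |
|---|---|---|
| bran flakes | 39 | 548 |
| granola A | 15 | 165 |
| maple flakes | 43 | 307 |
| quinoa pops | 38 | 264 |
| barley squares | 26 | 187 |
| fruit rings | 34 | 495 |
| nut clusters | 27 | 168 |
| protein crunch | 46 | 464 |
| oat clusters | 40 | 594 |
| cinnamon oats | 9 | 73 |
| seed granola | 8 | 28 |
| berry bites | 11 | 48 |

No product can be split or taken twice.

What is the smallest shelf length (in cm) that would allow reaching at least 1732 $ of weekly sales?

128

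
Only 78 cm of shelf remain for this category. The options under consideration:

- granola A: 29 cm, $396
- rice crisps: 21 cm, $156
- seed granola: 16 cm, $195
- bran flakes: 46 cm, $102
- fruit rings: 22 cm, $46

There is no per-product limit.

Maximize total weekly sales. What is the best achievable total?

987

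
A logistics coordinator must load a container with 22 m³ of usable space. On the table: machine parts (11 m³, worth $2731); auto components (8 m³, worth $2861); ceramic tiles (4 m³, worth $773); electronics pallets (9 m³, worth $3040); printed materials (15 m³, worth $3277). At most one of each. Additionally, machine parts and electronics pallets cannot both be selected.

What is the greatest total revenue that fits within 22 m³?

By revenue per m³: auto components 357.62, electronics pallets 337.78, machine parts 248.27, printed materials 218.47 lead.
Auto components + ceramic tiles + electronics pallets uses 21 of the 22 m³ and totals 6674.
Next best is auto components + electronics pallets at 5901 (17 m³) — short by 773.

6674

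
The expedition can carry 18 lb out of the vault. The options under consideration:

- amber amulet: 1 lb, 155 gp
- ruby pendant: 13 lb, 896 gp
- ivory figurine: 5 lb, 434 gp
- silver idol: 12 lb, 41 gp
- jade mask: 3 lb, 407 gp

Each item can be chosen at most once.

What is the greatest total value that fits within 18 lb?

By value per lb: amber amulet 155.00, jade mask 135.67, ivory figurine 86.80 lead.
A density-first pass picks amber amulet + ivory figurine + jade mask — 996 at 9 lb.
Dropping ivory figurine frees 5 lb; slotting in ruby pendant (13 lb) lifts the total to 1458 at 17 lb.
Runner-up ruby pendant + ivory figurine tops out at 1330.

1458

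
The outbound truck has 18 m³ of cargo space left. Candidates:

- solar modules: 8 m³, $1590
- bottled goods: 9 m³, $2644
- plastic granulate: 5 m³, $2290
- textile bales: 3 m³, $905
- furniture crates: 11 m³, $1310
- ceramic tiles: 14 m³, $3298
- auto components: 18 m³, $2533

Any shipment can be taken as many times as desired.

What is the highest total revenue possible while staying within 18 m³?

7775

Density check — plastic granulate 458.00, textile bales 301.67, bottled goods 293.78 are the best per m³.
Best packing: 3×plastic granulate + textile bales — 18 m³, 7775 total.
Nothing else within 18 m³ beats 7775.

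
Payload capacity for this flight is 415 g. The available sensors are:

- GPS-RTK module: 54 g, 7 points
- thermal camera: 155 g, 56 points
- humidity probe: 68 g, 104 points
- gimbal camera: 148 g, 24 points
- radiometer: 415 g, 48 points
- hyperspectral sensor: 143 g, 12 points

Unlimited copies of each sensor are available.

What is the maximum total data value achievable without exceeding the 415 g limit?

624

Taking 6×humidity probe: 408 g used, 624 in data value.
Nothing else within 415 g beats 624.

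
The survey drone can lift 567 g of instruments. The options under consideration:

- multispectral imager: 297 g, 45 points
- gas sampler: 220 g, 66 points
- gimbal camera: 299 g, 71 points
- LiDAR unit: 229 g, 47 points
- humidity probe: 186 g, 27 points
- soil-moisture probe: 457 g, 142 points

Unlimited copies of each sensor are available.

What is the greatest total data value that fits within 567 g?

142

Taking soil-moisture probe: 457 g used, 142 in data value.
Nothing else within 567 g beats 142.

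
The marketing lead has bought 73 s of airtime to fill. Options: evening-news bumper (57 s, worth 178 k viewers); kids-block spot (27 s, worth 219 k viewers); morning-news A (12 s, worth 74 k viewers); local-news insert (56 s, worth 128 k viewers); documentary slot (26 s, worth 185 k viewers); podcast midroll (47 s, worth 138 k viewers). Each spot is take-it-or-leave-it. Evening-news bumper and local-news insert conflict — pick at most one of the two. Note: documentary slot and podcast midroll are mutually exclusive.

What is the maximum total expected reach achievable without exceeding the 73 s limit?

478

Best packing: kids-block spot + morning-news A + documentary slot — 65 s, 478 total.
Runner-up kids-block spot + documentary slot tops out at 404.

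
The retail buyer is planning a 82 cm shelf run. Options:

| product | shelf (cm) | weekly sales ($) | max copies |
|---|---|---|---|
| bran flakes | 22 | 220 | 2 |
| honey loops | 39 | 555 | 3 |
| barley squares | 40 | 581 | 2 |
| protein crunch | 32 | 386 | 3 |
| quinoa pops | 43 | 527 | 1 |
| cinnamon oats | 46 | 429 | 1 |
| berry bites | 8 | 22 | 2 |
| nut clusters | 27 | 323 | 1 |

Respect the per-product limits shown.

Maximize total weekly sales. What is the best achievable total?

1162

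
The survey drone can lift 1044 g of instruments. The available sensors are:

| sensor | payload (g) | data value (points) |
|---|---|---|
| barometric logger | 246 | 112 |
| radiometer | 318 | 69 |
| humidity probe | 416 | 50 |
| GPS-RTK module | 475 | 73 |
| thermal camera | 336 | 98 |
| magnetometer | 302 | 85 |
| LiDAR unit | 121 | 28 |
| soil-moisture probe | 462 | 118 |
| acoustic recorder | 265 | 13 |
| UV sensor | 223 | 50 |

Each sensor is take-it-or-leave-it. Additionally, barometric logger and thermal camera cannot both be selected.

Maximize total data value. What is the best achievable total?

315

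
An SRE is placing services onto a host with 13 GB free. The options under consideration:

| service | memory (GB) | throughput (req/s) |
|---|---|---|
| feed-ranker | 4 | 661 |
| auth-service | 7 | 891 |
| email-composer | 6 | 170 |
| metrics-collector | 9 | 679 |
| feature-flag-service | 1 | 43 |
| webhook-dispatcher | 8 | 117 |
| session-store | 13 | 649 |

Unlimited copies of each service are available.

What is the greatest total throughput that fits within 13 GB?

2026

3×feed-ranker + feature-flag-service uses 13 of the 13 GB and totals 2026.
That's the maximum — no swap from here does better than 2026.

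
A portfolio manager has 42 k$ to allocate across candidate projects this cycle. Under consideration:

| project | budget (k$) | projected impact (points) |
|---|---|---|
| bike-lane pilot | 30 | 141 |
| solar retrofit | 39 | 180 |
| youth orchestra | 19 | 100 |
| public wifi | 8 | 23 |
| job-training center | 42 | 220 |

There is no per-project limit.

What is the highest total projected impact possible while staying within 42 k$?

220

Filling by ratio: 2×youth orchestra for 200, with 4 k$ left unused.
Replace 2×youth orchestra with job-training center: the trade gains 20 net, giving 220 at 42 k$.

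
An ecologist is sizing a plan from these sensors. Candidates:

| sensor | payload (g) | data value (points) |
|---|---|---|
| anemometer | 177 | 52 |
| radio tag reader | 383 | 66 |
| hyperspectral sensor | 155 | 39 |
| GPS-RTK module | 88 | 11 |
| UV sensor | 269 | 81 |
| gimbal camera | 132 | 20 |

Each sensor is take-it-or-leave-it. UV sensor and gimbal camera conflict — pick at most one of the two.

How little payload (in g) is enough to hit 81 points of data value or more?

Look for the lowest-payload combination reaching 81.
UV sensor: 81 data value at 269 g.
Below 269 g the best achievable stays under 81.

269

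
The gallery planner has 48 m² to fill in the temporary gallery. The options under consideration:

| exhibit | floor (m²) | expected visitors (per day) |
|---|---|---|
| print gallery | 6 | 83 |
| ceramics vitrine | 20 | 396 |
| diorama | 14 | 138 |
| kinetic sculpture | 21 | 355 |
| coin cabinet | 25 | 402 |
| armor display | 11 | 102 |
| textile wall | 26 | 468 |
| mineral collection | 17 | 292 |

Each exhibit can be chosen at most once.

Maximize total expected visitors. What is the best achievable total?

864

Ranking by ratio (expected visitors/m²): ceramics vitrine 19.80, textile wall 18.00, mineral collection 17.18, kinetic sculpture 16.90.
The ratio ordering already packs tightly: ceramics vitrine + textile wall, 46 m², 864.
Runner-up print gallery + ceramics vitrine + kinetic sculpture tops out at 834.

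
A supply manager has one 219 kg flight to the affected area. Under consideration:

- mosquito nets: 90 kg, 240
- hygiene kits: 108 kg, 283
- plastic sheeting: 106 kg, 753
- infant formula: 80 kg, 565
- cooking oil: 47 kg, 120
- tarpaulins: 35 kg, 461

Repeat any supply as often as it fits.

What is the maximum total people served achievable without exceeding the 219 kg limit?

2766

Taking 6×tarpaulins: 210 kg used, 2766 in people served.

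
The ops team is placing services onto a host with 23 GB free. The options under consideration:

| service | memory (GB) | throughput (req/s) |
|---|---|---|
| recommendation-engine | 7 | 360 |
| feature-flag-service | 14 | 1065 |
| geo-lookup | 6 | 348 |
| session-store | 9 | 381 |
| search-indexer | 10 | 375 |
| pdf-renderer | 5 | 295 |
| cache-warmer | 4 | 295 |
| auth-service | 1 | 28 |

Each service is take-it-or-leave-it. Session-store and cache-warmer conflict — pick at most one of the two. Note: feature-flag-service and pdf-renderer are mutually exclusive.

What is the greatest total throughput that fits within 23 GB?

1453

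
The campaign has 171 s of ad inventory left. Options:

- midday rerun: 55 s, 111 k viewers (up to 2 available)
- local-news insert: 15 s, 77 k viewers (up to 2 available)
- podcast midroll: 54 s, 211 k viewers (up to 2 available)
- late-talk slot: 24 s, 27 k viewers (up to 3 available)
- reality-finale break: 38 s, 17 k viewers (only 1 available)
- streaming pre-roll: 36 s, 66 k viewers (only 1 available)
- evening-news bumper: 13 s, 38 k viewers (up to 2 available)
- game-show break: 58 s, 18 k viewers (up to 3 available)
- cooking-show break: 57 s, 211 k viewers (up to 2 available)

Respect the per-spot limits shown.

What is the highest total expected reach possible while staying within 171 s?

Best packing: 2×local-news insert + 2×evening-news bumper + 2×cooking-show break — 170 s, 652 total.

652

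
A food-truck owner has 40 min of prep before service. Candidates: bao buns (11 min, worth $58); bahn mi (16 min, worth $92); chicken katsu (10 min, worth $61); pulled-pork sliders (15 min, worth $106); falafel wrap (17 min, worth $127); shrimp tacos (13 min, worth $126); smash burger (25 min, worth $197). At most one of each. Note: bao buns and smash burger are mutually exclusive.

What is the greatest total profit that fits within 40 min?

323

By profit per min: shrimp tacos 9.69, smash burger 7.88, falafel wrap 7.47, pulled-pork sliders 7.07 lead.
Best packing: shrimp tacos + smash burger — 38 min, 323 total.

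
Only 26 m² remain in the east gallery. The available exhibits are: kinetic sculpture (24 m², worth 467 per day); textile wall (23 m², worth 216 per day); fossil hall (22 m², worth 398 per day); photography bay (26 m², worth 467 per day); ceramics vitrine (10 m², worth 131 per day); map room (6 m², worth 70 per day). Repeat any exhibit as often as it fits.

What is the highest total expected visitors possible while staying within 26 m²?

467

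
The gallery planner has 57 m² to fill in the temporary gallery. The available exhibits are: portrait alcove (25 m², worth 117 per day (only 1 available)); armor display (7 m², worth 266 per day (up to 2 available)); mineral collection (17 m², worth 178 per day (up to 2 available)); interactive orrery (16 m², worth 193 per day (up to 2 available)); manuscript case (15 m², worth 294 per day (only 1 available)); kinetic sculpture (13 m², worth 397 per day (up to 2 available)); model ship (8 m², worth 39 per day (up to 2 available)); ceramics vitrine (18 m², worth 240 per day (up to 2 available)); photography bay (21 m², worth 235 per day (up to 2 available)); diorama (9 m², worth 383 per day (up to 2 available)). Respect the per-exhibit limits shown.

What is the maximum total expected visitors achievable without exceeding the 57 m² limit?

The ratio heuristic lands on 2×armor display + kinetic sculpture + model ship + 2×diorama (1734) but leaves 4 m² idle.
Replace armor display and model ship with kinetic sculpture: the trade gains 92 net, giving 1826 at 51 m².
Every other selection either busts 57 m² or exceeds an availability limit or fails to beat 1826.

1826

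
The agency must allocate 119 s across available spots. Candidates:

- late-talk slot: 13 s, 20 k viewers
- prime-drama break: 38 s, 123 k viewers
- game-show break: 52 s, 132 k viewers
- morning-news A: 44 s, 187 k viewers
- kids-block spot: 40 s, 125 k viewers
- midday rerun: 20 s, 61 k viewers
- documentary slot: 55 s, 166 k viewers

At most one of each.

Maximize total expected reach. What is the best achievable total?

414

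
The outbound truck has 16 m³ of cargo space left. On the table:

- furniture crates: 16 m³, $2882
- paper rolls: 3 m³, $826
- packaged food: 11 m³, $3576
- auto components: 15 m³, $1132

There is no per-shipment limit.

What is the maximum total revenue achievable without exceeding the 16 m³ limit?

4402

Taking paper rolls + packaged food: 14 m³ used, 4402 in revenue.
Nothing else within 16 m³ beats 4402.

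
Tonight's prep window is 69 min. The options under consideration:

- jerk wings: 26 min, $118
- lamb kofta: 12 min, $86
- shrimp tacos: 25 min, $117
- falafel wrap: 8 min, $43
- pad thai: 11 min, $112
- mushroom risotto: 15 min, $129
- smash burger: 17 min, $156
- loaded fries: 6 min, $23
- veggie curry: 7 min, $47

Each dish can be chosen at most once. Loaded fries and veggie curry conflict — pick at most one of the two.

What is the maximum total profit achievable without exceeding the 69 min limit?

549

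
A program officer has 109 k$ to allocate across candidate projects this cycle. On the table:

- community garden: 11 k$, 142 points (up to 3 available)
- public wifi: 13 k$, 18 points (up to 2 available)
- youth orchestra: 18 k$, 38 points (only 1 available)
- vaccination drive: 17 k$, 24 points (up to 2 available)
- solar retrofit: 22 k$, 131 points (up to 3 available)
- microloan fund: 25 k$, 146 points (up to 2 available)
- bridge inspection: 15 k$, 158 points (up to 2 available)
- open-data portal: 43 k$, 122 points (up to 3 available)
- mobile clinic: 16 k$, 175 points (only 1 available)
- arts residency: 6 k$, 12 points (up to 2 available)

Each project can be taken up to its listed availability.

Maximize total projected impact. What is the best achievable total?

A density-first pass picks 3×community garden + solar retrofit + 2×bridge inspection + mobile clinic + arts residency — 1060 at 107 k$.
The 28 k$ tied up in solar retrofit and arts residency is better spent on microloan fund — total rises to 1063 (104 k$).

1063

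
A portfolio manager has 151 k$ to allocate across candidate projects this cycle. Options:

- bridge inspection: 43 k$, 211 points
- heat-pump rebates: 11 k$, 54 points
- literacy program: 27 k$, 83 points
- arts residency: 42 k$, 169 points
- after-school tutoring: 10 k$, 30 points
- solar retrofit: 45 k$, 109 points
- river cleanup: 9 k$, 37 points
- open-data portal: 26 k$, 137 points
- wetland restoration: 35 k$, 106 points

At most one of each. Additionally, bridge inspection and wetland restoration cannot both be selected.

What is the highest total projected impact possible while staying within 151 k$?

654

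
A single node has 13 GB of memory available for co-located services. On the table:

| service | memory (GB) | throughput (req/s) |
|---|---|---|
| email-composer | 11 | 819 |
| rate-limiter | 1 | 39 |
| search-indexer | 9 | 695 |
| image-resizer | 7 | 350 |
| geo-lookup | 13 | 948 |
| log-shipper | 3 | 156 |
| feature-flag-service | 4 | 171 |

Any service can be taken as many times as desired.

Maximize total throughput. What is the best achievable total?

948

Taking the top-ratio services first gives rate-limiter + search-indexer + log-shipper for 890 (13 GB).
Dropping rate-limiter and search-indexer and log-shipper frees 13 GB; slotting in geo-lookup (13 GB) lifts the total to 948 at 13 GB.
That's the maximum — no swap from here does better than 948.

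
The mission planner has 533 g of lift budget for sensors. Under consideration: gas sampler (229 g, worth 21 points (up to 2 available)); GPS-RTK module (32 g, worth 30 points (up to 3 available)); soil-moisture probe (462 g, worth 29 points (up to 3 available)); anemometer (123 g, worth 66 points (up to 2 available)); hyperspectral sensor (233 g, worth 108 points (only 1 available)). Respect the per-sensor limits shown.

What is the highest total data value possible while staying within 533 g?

270

The ratio heuristic lands on 3×GPS-RTK module + 2×anemometer (222) but leaves 191 g idle.
The 64 g tied up in 2×GPS-RTK module is better spent on hyperspectral sensor — total rises to 270 (511 g).
Every other selection either busts 533 g or exceeds an availability limit or fails to beat 270.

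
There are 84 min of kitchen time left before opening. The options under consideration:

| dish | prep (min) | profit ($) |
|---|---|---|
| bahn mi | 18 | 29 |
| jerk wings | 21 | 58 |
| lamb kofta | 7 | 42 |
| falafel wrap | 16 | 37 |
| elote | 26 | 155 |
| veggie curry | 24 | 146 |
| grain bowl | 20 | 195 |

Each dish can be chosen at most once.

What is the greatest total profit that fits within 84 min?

The ratio ordering already packs tightly: lamb kofta + elote + veggie curry + grain bowl, 77 min, 538.
The closest alternative, elote + veggie curry + grain bowl, reaches only 496.

538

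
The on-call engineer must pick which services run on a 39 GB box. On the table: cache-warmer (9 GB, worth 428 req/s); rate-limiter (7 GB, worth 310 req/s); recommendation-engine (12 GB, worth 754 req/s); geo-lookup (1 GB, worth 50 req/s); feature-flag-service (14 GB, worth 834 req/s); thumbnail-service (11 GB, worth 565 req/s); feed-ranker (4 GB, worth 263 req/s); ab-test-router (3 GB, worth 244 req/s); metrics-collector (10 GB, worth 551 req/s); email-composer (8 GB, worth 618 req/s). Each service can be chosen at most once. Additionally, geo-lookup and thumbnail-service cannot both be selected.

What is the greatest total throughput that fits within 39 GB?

2519

Filling by ratio: recommendation-engine + geo-lookup + feed-ranker + ab-test-router + metrics-collector + email-composer for 2480, with 1 GB left unused.
The 13 GB tied up in ab-test-router and metrics-collector is better spent on feature-flag-service — total rises to 2519 (39 GB).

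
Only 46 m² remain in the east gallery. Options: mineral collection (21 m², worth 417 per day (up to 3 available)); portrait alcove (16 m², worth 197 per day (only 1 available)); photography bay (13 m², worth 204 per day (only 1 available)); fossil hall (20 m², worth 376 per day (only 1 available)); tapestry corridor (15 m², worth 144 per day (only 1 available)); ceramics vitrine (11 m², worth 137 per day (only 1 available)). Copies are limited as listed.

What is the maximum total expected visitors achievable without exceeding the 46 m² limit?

834

Ranking by ratio (expected visitors/m²): mineral collection 19.86, fossil hall 18.80, photography bay 15.69.
Taking 2×mineral collection: 42 m² used, 834 in expected visitors.
Nothing else within 46 m² beats 834.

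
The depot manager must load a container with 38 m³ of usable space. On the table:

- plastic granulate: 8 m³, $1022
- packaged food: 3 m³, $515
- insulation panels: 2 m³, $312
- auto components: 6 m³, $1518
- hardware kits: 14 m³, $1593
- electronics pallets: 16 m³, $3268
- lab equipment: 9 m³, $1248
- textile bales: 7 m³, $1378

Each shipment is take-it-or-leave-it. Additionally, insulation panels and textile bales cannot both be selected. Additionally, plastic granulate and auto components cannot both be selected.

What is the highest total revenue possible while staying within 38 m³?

Density check — auto components 253.00, electronics pallets 204.25, textile bales 196.86, packaged food 171.67 are the best per m³.
Auto components + electronics pallets + lab equipment + textile bales uses 38 of the 38 m³ and totals 7412.
An exhaustive check of the 256 subsets confirms 7412.

7412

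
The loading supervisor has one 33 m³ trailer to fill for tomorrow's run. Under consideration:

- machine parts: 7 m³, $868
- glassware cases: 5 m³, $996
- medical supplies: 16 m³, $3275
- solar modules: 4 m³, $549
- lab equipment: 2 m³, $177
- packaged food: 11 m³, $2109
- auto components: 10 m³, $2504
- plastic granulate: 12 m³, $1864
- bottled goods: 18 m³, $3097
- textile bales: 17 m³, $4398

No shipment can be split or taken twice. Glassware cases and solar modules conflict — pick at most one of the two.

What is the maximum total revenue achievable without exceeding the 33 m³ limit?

7898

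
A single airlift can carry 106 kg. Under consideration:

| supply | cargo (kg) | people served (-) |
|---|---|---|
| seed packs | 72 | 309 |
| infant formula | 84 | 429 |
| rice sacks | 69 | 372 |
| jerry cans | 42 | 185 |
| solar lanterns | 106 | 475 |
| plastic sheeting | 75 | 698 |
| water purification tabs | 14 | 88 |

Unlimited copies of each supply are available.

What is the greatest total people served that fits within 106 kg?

874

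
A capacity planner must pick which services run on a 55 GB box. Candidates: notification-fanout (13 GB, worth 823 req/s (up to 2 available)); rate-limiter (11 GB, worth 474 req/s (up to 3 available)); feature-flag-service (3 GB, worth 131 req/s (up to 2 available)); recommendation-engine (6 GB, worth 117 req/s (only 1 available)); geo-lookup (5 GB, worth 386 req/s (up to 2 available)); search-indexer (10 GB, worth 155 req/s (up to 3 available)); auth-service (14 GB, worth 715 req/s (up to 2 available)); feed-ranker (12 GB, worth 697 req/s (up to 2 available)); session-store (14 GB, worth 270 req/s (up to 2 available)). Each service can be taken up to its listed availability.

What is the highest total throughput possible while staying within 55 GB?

3426

By throughput per GB: geo-lookup 77.20, notification-fanout 63.31, feed-ranker 58.08 lead.
Taking the top-ratio services first gives 2×notification-fanout + 2×feature-flag-service + 2×geo-lookup + feed-ranker for 3377 (54 GB).
The 11 GB tied up in 2×feature-flag-service and geo-lookup is better spent on feed-ranker — total rises to 3426 (55 GB).
No other feasible combination exceeds 3426.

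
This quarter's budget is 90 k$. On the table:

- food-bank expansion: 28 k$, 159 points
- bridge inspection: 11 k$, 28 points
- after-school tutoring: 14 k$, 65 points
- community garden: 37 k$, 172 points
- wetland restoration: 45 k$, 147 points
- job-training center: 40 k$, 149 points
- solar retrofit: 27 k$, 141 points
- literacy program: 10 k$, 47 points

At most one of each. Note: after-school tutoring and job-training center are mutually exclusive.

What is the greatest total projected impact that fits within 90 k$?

443

Ranking by ratio (projected impact/k$): food-bank expansion 5.68, solar retrofit 5.22, literacy program 4.70.
A density-first pass picks food-bank expansion + bridge inspection + after-school tutoring + solar retrofit + literacy program — 440 at 90 k$.
Dropping bridge inspection and solar retrofit frees 38 k$; slotting in community garden (37 k$) lifts the total to 443 at 89 k$.
Every other selection either busts 90 k$ or breaks a pairing rule or fails to beat 443.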